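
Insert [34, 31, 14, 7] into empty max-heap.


Insert 34: [34]
Insert 31: [34, 31]
Insert 14: [34, 31, 14]
Insert 7: [34, 31, 14, 7]

Final heap: [34, 31, 14, 7]


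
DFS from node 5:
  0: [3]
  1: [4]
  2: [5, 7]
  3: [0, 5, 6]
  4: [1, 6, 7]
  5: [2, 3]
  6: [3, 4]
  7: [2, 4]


Visit 5, push [3, 2]
Visit 2, push [7]
Visit 7, push [4]
Visit 4, push [6, 1]
Visit 1, push []
Visit 6, push [3]
Visit 3, push [0]
Visit 0, push []

DFS order: [5, 2, 7, 4, 1, 6, 3, 0]


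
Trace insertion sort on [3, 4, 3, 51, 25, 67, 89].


Initial: [3, 4, 3, 51, 25, 67, 89]
Insert 4: [3, 4, 3, 51, 25, 67, 89]
Insert 3: [3, 3, 4, 51, 25, 67, 89]
Insert 51: [3, 3, 4, 51, 25, 67, 89]
Insert 25: [3, 3, 4, 25, 51, 67, 89]
Insert 67: [3, 3, 4, 25, 51, 67, 89]
Insert 89: [3, 3, 4, 25, 51, 67, 89]

Sorted: [3, 3, 4, 25, 51, 67, 89]


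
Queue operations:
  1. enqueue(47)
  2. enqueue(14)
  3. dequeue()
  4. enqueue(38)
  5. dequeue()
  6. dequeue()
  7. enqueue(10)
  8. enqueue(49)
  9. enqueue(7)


enqueue(47) -> [47]
enqueue(14) -> [47, 14]
dequeue()->47, [14]
enqueue(38) -> [14, 38]
dequeue()->14, [38]
dequeue()->38, []
enqueue(10) -> [10]
enqueue(49) -> [10, 49]
enqueue(7) -> [10, 49, 7]

Final queue: [10, 49, 7]


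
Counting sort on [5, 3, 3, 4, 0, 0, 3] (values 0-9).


Input: [5, 3, 3, 4, 0, 0, 3]
Counts: [2, 0, 0, 3, 1, 1, 0, 0, 0, 0]

Sorted: [0, 0, 3, 3, 3, 4, 5]


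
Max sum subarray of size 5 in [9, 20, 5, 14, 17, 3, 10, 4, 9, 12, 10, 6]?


[0:5]: 65
[1:6]: 59
[2:7]: 49
[3:8]: 48
[4:9]: 43
[5:10]: 38
[6:11]: 45
[7:12]: 41

Max: 65 at [0:5]


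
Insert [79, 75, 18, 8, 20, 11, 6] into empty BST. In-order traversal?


Insert 79: root
Insert 75: L from 79
Insert 18: L from 79 -> L from 75
Insert 8: L from 79 -> L from 75 -> L from 18
Insert 20: L from 79 -> L from 75 -> R from 18
Insert 11: L from 79 -> L from 75 -> L from 18 -> R from 8
Insert 6: L from 79 -> L from 75 -> L from 18 -> L from 8

In-order: [6, 8, 11, 18, 20, 75, 79]


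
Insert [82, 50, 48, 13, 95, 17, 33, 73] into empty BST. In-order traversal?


Insert 82: root
Insert 50: L from 82
Insert 48: L from 82 -> L from 50
Insert 13: L from 82 -> L from 50 -> L from 48
Insert 95: R from 82
Insert 17: L from 82 -> L from 50 -> L from 48 -> R from 13
Insert 33: L from 82 -> L from 50 -> L from 48 -> R from 13 -> R from 17
Insert 73: L from 82 -> R from 50

In-order: [13, 17, 33, 48, 50, 73, 82, 95]


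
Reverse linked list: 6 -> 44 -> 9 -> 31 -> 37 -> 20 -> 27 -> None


Step 1: curr=6, set curr.next=prev(None) | reversed so far: 6
Step 2: curr=44, set curr.next=prev(6) | reversed so far: 44 -> 6
Step 3: curr=9, set curr.next=prev(44) | reversed so far: 9 -> 44 -> 6
Step 4: curr=31, set curr.next=prev(9) | reversed so far: 31 -> 9 -> 44 -> 6
Step 5: curr=37, set curr.next=prev(31) | reversed so far: 37 -> 31 -> 9 -> 44 -> 6
Step 6: curr=20, set curr.next=prev(37) | reversed so far: 20 -> 37 -> 31 -> 9 -> 44 -> 6
Step 7: curr=27, set curr.next=prev(20) | reversed so far: 27 -> 20 -> 37 -> 31 -> 9 -> 44 -> 6

27 -> 20 -> 37 -> 31 -> 9 -> 44 -> 6 -> None


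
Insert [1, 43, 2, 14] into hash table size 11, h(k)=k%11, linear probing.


Insert 1: h=1 -> slot 1
Insert 43: h=10 -> slot 10
Insert 2: h=2 -> slot 2
Insert 14: h=3 -> slot 3

Table: [None, 1, 2, 14, None, None, None, None, None, None, 43]


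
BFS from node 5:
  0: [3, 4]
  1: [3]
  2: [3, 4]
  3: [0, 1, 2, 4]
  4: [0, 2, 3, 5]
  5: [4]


Visit 5, enqueue [4]
Visit 4, enqueue [0, 2, 3]
Visit 0, enqueue []
Visit 2, enqueue []
Visit 3, enqueue [1]
Visit 1, enqueue []

BFS order: [5, 4, 0, 2, 3, 1]


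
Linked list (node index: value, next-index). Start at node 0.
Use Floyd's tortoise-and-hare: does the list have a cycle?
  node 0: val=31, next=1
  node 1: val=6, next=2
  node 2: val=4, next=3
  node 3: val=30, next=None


Floyd's tortoise (slow, +1) and hare (fast, +2):
  init: slow=0, fast=0
  step 1: slow=1, fast=2
  step 2: fast 2->3->None, no cycle

Cycle: no


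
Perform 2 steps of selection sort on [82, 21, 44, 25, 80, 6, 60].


Initial: [82, 21, 44, 25, 80, 6, 60]
Step 1: min=6 at 5
  Swap: [6, 21, 44, 25, 80, 82, 60]
Step 2: min=21 at 1
  Swap: [6, 21, 44, 25, 80, 82, 60]

After 2 steps: [6, 21, 44, 25, 80, 82, 60]


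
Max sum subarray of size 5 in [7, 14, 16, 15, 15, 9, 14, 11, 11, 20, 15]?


[0:5]: 67
[1:6]: 69
[2:7]: 69
[3:8]: 64
[4:9]: 60
[5:10]: 65
[6:11]: 71

Max: 71 at [6:11]


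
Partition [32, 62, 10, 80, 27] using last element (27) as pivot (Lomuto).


Pivot: 27
  10 <= 27: swap -> [10, 62, 32, 80, 27]
Place pivot at 1: [10, 27, 32, 80, 62]

Partitioned: [10, 27, 32, 80, 62]


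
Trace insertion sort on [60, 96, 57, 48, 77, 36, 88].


Initial: [60, 96, 57, 48, 77, 36, 88]
Insert 96: [60, 96, 57, 48, 77, 36, 88]
Insert 57: [57, 60, 96, 48, 77, 36, 88]
Insert 48: [48, 57, 60, 96, 77, 36, 88]
Insert 77: [48, 57, 60, 77, 96, 36, 88]
Insert 36: [36, 48, 57, 60, 77, 96, 88]
Insert 88: [36, 48, 57, 60, 77, 88, 96]

Sorted: [36, 48, 57, 60, 77, 88, 96]


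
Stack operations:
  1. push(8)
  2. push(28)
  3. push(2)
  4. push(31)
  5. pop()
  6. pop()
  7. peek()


push(8) -> [8]
push(28) -> [8, 28]
push(2) -> [8, 28, 2]
push(31) -> [8, 28, 2, 31]
pop()->31, [8, 28, 2]
pop()->2, [8, 28]
peek()->28

Final stack: [8, 28]


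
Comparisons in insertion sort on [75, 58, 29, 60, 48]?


Algorithm: insertion sort
Input: [75, 58, 29, 60, 48]
Sorted: [29, 48, 58, 60, 75]

9


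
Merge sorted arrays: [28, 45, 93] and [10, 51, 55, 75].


Take 10 from B
Take 28 from A
Take 45 from A
Take 51 from B
Take 55 from B
Take 75 from B

Merged: [10, 28, 45, 51, 55, 75, 93]


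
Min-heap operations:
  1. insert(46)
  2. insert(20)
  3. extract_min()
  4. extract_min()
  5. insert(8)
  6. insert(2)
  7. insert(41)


insert(46) -> [46]
insert(20) -> [20, 46]
extract_min()->20, [46]
extract_min()->46, []
insert(8) -> [8]
insert(2) -> [2, 8]
insert(41) -> [2, 8, 41]

Final heap: [2, 8, 41]


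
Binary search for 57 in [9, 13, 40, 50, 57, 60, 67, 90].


Step 1: lo=0, hi=7, mid=3, val=50
Step 2: lo=4, hi=7, mid=5, val=60
Step 3: lo=4, hi=4, mid=4, val=57

Found at index 4


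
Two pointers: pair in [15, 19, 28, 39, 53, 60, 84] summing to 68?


lo=0(15)+hi=6(84)=99
lo=0(15)+hi=5(60)=75
lo=0(15)+hi=4(53)=68

Yes: 15+53=68


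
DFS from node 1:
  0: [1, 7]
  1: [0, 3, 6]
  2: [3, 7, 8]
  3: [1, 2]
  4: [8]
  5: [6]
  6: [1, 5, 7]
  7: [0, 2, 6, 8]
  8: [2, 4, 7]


Visit 1, push [6, 3, 0]
Visit 0, push [7]
Visit 7, push [8, 6, 2]
Visit 2, push [8, 3]
Visit 3, push []
Visit 8, push [4]
Visit 4, push []
Visit 6, push [5]
Visit 5, push []

DFS order: [1, 0, 7, 2, 3, 8, 4, 6, 5]


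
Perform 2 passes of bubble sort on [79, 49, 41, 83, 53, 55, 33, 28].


Initial: [79, 49, 41, 83, 53, 55, 33, 28]
Pass 1: [49, 41, 79, 53, 55, 33, 28, 83] (6 swaps)
Pass 2: [41, 49, 53, 55, 33, 28, 79, 83] (5 swaps)

After 2 passes: [41, 49, 53, 55, 33, 28, 79, 83]


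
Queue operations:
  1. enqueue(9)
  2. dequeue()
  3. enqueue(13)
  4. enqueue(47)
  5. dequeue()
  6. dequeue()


enqueue(9) -> [9]
dequeue()->9, []
enqueue(13) -> [13]
enqueue(47) -> [13, 47]
dequeue()->13, [47]
dequeue()->47, []

Final queue: []


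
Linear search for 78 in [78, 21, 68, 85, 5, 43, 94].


i=0: 78==78 found!

Found at 0, 1 comps


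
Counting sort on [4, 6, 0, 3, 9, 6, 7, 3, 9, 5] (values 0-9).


Input: [4, 6, 0, 3, 9, 6, 7, 3, 9, 5]
Counts: [1, 0, 0, 2, 1, 1, 2, 1, 0, 2]

Sorted: [0, 3, 3, 4, 5, 6, 6, 7, 9, 9]


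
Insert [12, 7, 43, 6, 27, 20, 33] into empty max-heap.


Insert 12: [12]
Insert 7: [12, 7]
Insert 43: [43, 7, 12]
Insert 6: [43, 7, 12, 6]
Insert 27: [43, 27, 12, 6, 7]
Insert 20: [43, 27, 20, 6, 7, 12]
Insert 33: [43, 27, 33, 6, 7, 12, 20]

Final heap: [43, 27, 33, 6, 7, 12, 20]


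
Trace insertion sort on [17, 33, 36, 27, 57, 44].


Initial: [17, 33, 36, 27, 57, 44]
Insert 33: [17, 33, 36, 27, 57, 44]
Insert 36: [17, 33, 36, 27, 57, 44]
Insert 27: [17, 27, 33, 36, 57, 44]
Insert 57: [17, 27, 33, 36, 57, 44]
Insert 44: [17, 27, 33, 36, 44, 57]

Sorted: [17, 27, 33, 36, 44, 57]


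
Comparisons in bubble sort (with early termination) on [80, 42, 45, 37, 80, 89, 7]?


Algorithm: bubble sort (with early termination)
Input: [80, 42, 45, 37, 80, 89, 7]
Sorted: [7, 37, 42, 45, 80, 80, 89]

21


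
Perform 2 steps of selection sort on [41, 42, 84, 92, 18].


Initial: [41, 42, 84, 92, 18]
Step 1: min=18 at 4
  Swap: [18, 42, 84, 92, 41]
Step 2: min=41 at 4
  Swap: [18, 41, 84, 92, 42]

After 2 steps: [18, 41, 84, 92, 42]


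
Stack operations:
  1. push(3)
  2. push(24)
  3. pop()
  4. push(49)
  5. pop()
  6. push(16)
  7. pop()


push(3) -> [3]
push(24) -> [3, 24]
pop()->24, [3]
push(49) -> [3, 49]
pop()->49, [3]
push(16) -> [3, 16]
pop()->16, [3]

Final stack: [3]


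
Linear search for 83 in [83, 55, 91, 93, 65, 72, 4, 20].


i=0: 83==83 found!

Found at 0, 1 comps


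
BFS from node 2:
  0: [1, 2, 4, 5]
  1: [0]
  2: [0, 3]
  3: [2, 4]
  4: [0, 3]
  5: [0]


Visit 2, enqueue [0, 3]
Visit 0, enqueue [1, 4, 5]
Visit 3, enqueue []
Visit 1, enqueue []
Visit 4, enqueue []
Visit 5, enqueue []

BFS order: [2, 0, 3, 1, 4, 5]


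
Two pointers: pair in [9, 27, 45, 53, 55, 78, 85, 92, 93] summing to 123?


lo=0(9)+hi=8(93)=102
lo=1(27)+hi=8(93)=120
lo=2(45)+hi=8(93)=138
lo=2(45)+hi=7(92)=137
lo=2(45)+hi=6(85)=130
lo=2(45)+hi=5(78)=123

Yes: 45+78=123


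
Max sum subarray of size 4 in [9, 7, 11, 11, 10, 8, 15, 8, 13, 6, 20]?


[0:4]: 38
[1:5]: 39
[2:6]: 40
[3:7]: 44
[4:8]: 41
[5:9]: 44
[6:10]: 42
[7:11]: 47

Max: 47 at [7:11]


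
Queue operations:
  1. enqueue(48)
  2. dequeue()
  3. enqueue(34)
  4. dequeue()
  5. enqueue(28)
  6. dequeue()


enqueue(48) -> [48]
dequeue()->48, []
enqueue(34) -> [34]
dequeue()->34, []
enqueue(28) -> [28]
dequeue()->28, []

Final queue: []


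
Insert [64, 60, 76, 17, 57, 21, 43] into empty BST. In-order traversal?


Insert 64: root
Insert 60: L from 64
Insert 76: R from 64
Insert 17: L from 64 -> L from 60
Insert 57: L from 64 -> L from 60 -> R from 17
Insert 21: L from 64 -> L from 60 -> R from 17 -> L from 57
Insert 43: L from 64 -> L from 60 -> R from 17 -> L from 57 -> R from 21

In-order: [17, 21, 43, 57, 60, 64, 76]


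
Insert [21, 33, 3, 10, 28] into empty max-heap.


Insert 21: [21]
Insert 33: [33, 21]
Insert 3: [33, 21, 3]
Insert 10: [33, 21, 3, 10]
Insert 28: [33, 28, 3, 10, 21]

Final heap: [33, 28, 3, 10, 21]


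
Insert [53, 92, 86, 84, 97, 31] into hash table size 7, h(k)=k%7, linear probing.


Insert 53: h=4 -> slot 4
Insert 92: h=1 -> slot 1
Insert 86: h=2 -> slot 2
Insert 84: h=0 -> slot 0
Insert 97: h=6 -> slot 6
Insert 31: h=3 -> slot 3

Table: [84, 92, 86, 31, 53, None, 97]


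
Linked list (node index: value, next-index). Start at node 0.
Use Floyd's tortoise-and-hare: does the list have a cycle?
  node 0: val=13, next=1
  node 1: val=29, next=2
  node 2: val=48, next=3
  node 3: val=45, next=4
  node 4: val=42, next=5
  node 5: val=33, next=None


Floyd's tortoise (slow, +1) and hare (fast, +2):
  init: slow=0, fast=0
  step 1: slow=1, fast=2
  step 2: slow=2, fast=4
  step 3: fast 4->5->None, no cycle

Cycle: no


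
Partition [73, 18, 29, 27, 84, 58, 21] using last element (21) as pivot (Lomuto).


Pivot: 21
  18 <= 21: swap -> [18, 73, 29, 27, 84, 58, 21]
Place pivot at 1: [18, 21, 29, 27, 84, 58, 73]

Partitioned: [18, 21, 29, 27, 84, 58, 73]


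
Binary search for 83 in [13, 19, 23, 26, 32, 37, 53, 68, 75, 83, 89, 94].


Step 1: lo=0, hi=11, mid=5, val=37
Step 2: lo=6, hi=11, mid=8, val=75
Step 3: lo=9, hi=11, mid=10, val=89
Step 4: lo=9, hi=9, mid=9, val=83

Found at index 9


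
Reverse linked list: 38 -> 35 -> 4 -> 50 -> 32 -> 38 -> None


Step 1: curr=38, set curr.next=prev(None) | reversed so far: 38
Step 2: curr=35, set curr.next=prev(38) | reversed so far: 35 -> 38
Step 3: curr=4, set curr.next=prev(35) | reversed so far: 4 -> 35 -> 38
Step 4: curr=50, set curr.next=prev(4) | reversed so far: 50 -> 4 -> 35 -> 38
Step 5: curr=32, set curr.next=prev(50) | reversed so far: 32 -> 50 -> 4 -> 35 -> 38
Step 6: curr=38, set curr.next=prev(32) | reversed so far: 38 -> 32 -> 50 -> 4 -> 35 -> 38

38 -> 32 -> 50 -> 4 -> 35 -> 38 -> None


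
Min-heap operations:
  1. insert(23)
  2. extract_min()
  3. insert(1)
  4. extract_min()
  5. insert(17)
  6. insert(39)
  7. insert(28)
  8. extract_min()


insert(23) -> [23]
extract_min()->23, []
insert(1) -> [1]
extract_min()->1, []
insert(17) -> [17]
insert(39) -> [17, 39]
insert(28) -> [17, 39, 28]
extract_min()->17, [28, 39]

Final heap: [28, 39]


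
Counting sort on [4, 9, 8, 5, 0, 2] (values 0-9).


Input: [4, 9, 8, 5, 0, 2]
Counts: [1, 0, 1, 0, 1, 1, 0, 0, 1, 1]

Sorted: [0, 2, 4, 5, 8, 9]


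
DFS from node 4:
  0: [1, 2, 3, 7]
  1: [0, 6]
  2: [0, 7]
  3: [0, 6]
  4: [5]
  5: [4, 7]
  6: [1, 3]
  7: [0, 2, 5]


Visit 4, push [5]
Visit 5, push [7]
Visit 7, push [2, 0]
Visit 0, push [3, 2, 1]
Visit 1, push [6]
Visit 6, push [3]
Visit 3, push []
Visit 2, push []

DFS order: [4, 5, 7, 0, 1, 6, 3, 2]


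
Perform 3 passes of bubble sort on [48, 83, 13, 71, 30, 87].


Initial: [48, 83, 13, 71, 30, 87]
Pass 1: [48, 13, 71, 30, 83, 87] (3 swaps)
Pass 2: [13, 48, 30, 71, 83, 87] (2 swaps)
Pass 3: [13, 30, 48, 71, 83, 87] (1 swaps)

After 3 passes: [13, 30, 48, 71, 83, 87]


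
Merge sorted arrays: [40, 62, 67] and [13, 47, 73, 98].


Take 13 from B
Take 40 from A
Take 47 from B
Take 62 from A
Take 67 from A

Merged: [13, 40, 47, 62, 67, 73, 98]


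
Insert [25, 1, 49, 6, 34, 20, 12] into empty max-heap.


Insert 25: [25]
Insert 1: [25, 1]
Insert 49: [49, 1, 25]
Insert 6: [49, 6, 25, 1]
Insert 34: [49, 34, 25, 1, 6]
Insert 20: [49, 34, 25, 1, 6, 20]
Insert 12: [49, 34, 25, 1, 6, 20, 12]

Final heap: [49, 34, 25, 1, 6, 20, 12]


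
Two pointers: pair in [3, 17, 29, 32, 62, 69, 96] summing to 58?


lo=0(3)+hi=6(96)=99
lo=0(3)+hi=5(69)=72
lo=0(3)+hi=4(62)=65
lo=0(3)+hi=3(32)=35
lo=1(17)+hi=3(32)=49
lo=2(29)+hi=3(32)=61

No pair found


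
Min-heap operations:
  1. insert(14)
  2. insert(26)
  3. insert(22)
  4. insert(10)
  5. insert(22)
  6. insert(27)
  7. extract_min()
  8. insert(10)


insert(14) -> [14]
insert(26) -> [14, 26]
insert(22) -> [14, 26, 22]
insert(10) -> [10, 14, 22, 26]
insert(22) -> [10, 14, 22, 26, 22]
insert(27) -> [10, 14, 22, 26, 22, 27]
extract_min()->10, [14, 22, 22, 26, 27]
insert(10) -> [10, 22, 14, 26, 27, 22]

Final heap: [10, 22, 14, 26, 27, 22]


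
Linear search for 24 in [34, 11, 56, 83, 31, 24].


i=0: 34!=24
i=1: 11!=24
i=2: 56!=24
i=3: 83!=24
i=4: 31!=24
i=5: 24==24 found!

Found at 5, 6 comps


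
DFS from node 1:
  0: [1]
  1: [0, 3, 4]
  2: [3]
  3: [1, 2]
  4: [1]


Visit 1, push [4, 3, 0]
Visit 0, push []
Visit 3, push [2]
Visit 2, push []
Visit 4, push []

DFS order: [1, 0, 3, 2, 4]


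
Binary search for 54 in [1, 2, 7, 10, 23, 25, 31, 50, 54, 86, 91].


Step 1: lo=0, hi=10, mid=5, val=25
Step 2: lo=6, hi=10, mid=8, val=54

Found at index 8


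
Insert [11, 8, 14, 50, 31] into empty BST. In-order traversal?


Insert 11: root
Insert 8: L from 11
Insert 14: R from 11
Insert 50: R from 11 -> R from 14
Insert 31: R from 11 -> R from 14 -> L from 50

In-order: [8, 11, 14, 31, 50]


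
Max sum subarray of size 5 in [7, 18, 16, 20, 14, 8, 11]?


[0:5]: 75
[1:6]: 76
[2:7]: 69

Max: 76 at [1:6]


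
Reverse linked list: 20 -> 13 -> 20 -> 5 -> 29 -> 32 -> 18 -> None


Step 1: curr=20, set curr.next=prev(None) | reversed so far: 20
Step 2: curr=13, set curr.next=prev(20) | reversed so far: 13 -> 20
Step 3: curr=20, set curr.next=prev(13) | reversed so far: 20 -> 13 -> 20
Step 4: curr=5, set curr.next=prev(20) | reversed so far: 5 -> 20 -> 13 -> 20
Step 5: curr=29, set curr.next=prev(5) | reversed so far: 29 -> 5 -> 20 -> 13 -> 20
Step 6: curr=32, set curr.next=prev(29) | reversed so far: 32 -> 29 -> 5 -> 20 -> 13 -> 20
Step 7: curr=18, set curr.next=prev(32) | reversed so far: 18 -> 32 -> 29 -> 5 -> 20 -> 13 -> 20

18 -> 32 -> 29 -> 5 -> 20 -> 13 -> 20 -> None


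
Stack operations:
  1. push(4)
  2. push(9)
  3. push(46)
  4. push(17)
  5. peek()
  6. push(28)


push(4) -> [4]
push(9) -> [4, 9]
push(46) -> [4, 9, 46]
push(17) -> [4, 9, 46, 17]
peek()->17
push(28) -> [4, 9, 46, 17, 28]

Final stack: [4, 9, 46, 17, 28]


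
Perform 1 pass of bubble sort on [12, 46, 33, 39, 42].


Initial: [12, 46, 33, 39, 42]
Pass 1: [12, 33, 39, 42, 46] (3 swaps)

After 1 pass: [12, 33, 39, 42, 46]


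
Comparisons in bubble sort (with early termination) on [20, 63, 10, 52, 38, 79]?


Algorithm: bubble sort (with early termination)
Input: [20, 63, 10, 52, 38, 79]
Sorted: [10, 20, 38, 52, 63, 79]

12


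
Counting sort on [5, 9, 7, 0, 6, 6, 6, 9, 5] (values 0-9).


Input: [5, 9, 7, 0, 6, 6, 6, 9, 5]
Counts: [1, 0, 0, 0, 0, 2, 3, 1, 0, 2]

Sorted: [0, 5, 5, 6, 6, 6, 7, 9, 9]


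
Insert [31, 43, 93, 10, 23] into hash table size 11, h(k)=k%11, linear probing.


Insert 31: h=9 -> slot 9
Insert 43: h=10 -> slot 10
Insert 93: h=5 -> slot 5
Insert 10: h=10, 1 probes -> slot 0
Insert 23: h=1 -> slot 1

Table: [10, 23, None, None, None, 93, None, None, None, 31, 43]


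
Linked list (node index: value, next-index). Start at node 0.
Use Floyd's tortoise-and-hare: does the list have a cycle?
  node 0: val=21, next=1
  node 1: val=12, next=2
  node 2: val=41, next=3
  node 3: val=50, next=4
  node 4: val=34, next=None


Floyd's tortoise (slow, +1) and hare (fast, +2):
  init: slow=0, fast=0
  step 1: slow=1, fast=2
  step 2: slow=2, fast=4
  step 3: fast -> None, no cycle

Cycle: no


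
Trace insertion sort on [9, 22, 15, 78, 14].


Initial: [9, 22, 15, 78, 14]
Insert 22: [9, 22, 15, 78, 14]
Insert 15: [9, 15, 22, 78, 14]
Insert 78: [9, 15, 22, 78, 14]
Insert 14: [9, 14, 15, 22, 78]

Sorted: [9, 14, 15, 22, 78]


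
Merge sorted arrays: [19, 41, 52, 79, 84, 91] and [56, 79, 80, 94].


Take 19 from A
Take 41 from A
Take 52 from A
Take 56 from B
Take 79 from A
Take 79 from B
Take 80 from B
Take 84 from A
Take 91 from A

Merged: [19, 41, 52, 56, 79, 79, 80, 84, 91, 94]


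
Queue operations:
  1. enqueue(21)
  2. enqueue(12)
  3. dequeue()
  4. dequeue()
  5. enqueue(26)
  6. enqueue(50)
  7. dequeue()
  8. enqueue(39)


enqueue(21) -> [21]
enqueue(12) -> [21, 12]
dequeue()->21, [12]
dequeue()->12, []
enqueue(26) -> [26]
enqueue(50) -> [26, 50]
dequeue()->26, [50]
enqueue(39) -> [50, 39]

Final queue: [50, 39]


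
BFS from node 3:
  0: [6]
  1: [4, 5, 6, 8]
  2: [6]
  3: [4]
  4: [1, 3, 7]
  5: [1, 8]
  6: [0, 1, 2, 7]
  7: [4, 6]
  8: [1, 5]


Visit 3, enqueue [4]
Visit 4, enqueue [1, 7]
Visit 1, enqueue [5, 6, 8]
Visit 7, enqueue []
Visit 5, enqueue []
Visit 6, enqueue [0, 2]
Visit 8, enqueue []
Visit 0, enqueue []
Visit 2, enqueue []

BFS order: [3, 4, 1, 7, 5, 6, 8, 0, 2]


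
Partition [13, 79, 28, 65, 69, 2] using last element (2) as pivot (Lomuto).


Pivot: 2
Place pivot at 0: [2, 79, 28, 65, 69, 13]

Partitioned: [2, 79, 28, 65, 69, 13]


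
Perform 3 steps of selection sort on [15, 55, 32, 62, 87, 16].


Initial: [15, 55, 32, 62, 87, 16]
Step 1: min=15 at 0
  Swap: [15, 55, 32, 62, 87, 16]
Step 2: min=16 at 5
  Swap: [15, 16, 32, 62, 87, 55]
Step 3: min=32 at 2
  Swap: [15, 16, 32, 62, 87, 55]

After 3 steps: [15, 16, 32, 62, 87, 55]


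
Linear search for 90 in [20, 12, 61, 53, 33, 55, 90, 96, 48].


i=0: 20!=90
i=1: 12!=90
i=2: 61!=90
i=3: 53!=90
i=4: 33!=90
i=5: 55!=90
i=6: 90==90 found!

Found at 6, 7 comps


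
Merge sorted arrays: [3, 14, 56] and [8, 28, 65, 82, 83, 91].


Take 3 from A
Take 8 from B
Take 14 from A
Take 28 from B
Take 56 from A

Merged: [3, 8, 14, 28, 56, 65, 82, 83, 91]


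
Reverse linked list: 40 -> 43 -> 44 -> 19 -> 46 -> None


Step 1: curr=40, set curr.next=prev(None) | reversed so far: 40
Step 2: curr=43, set curr.next=prev(40) | reversed so far: 43 -> 40
Step 3: curr=44, set curr.next=prev(43) | reversed so far: 44 -> 43 -> 40
Step 4: curr=19, set curr.next=prev(44) | reversed so far: 19 -> 44 -> 43 -> 40
Step 5: curr=46, set curr.next=prev(19) | reversed so far: 46 -> 19 -> 44 -> 43 -> 40

46 -> 19 -> 44 -> 43 -> 40 -> None


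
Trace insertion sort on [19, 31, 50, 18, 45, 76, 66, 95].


Initial: [19, 31, 50, 18, 45, 76, 66, 95]
Insert 31: [19, 31, 50, 18, 45, 76, 66, 95]
Insert 50: [19, 31, 50, 18, 45, 76, 66, 95]
Insert 18: [18, 19, 31, 50, 45, 76, 66, 95]
Insert 45: [18, 19, 31, 45, 50, 76, 66, 95]
Insert 76: [18, 19, 31, 45, 50, 76, 66, 95]
Insert 66: [18, 19, 31, 45, 50, 66, 76, 95]
Insert 95: [18, 19, 31, 45, 50, 66, 76, 95]

Sorted: [18, 19, 31, 45, 50, 66, 76, 95]


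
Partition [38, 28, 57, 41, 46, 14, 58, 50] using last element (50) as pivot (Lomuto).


Pivot: 50
  38 <= 50: advance i (no swap)
  28 <= 50: advance i (no swap)
  41 <= 50: swap -> [38, 28, 41, 57, 46, 14, 58, 50]
  46 <= 50: swap -> [38, 28, 41, 46, 57, 14, 58, 50]
  14 <= 50: swap -> [38, 28, 41, 46, 14, 57, 58, 50]
Place pivot at 5: [38, 28, 41, 46, 14, 50, 58, 57]

Partitioned: [38, 28, 41, 46, 14, 50, 58, 57]


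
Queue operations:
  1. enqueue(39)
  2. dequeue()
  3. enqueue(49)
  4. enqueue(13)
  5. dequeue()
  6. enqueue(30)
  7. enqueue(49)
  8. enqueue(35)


enqueue(39) -> [39]
dequeue()->39, []
enqueue(49) -> [49]
enqueue(13) -> [49, 13]
dequeue()->49, [13]
enqueue(30) -> [13, 30]
enqueue(49) -> [13, 30, 49]
enqueue(35) -> [13, 30, 49, 35]

Final queue: [13, 30, 49, 35]


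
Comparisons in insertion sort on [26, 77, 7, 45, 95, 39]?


Algorithm: insertion sort
Input: [26, 77, 7, 45, 95, 39]
Sorted: [7, 26, 39, 45, 77, 95]

10


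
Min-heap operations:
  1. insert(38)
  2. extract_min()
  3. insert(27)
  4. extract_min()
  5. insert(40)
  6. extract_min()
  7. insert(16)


insert(38) -> [38]
extract_min()->38, []
insert(27) -> [27]
extract_min()->27, []
insert(40) -> [40]
extract_min()->40, []
insert(16) -> [16]

Final heap: [16]


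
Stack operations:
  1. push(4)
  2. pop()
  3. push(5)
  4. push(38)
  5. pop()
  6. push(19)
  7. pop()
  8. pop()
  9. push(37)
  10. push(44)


push(4) -> [4]
pop()->4, []
push(5) -> [5]
push(38) -> [5, 38]
pop()->38, [5]
push(19) -> [5, 19]
pop()->19, [5]
pop()->5, []
push(37) -> [37]
push(44) -> [37, 44]

Final stack: [37, 44]


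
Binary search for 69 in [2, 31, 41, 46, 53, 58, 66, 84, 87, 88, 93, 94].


Step 1: lo=0, hi=11, mid=5, val=58
Step 2: lo=6, hi=11, mid=8, val=87
Step 3: lo=6, hi=7, mid=6, val=66
Step 4: lo=7, hi=7, mid=7, val=84

Not found


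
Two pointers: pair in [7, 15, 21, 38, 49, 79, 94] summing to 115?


lo=0(7)+hi=6(94)=101
lo=1(15)+hi=6(94)=109
lo=2(21)+hi=6(94)=115

Yes: 21+94=115


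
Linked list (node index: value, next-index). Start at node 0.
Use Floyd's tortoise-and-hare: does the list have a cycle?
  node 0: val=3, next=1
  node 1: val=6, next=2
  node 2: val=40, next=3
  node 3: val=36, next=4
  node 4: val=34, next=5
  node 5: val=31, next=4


Floyd's tortoise (slow, +1) and hare (fast, +2):
  init: slow=0, fast=0
  step 1: slow=1, fast=2
  step 2: slow=2, fast=4
  step 3: slow=3, fast=4
  step 4: slow=4, fast=4
  slow == fast at node 4: cycle detected

Cycle: yes


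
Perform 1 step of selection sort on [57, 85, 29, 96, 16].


Initial: [57, 85, 29, 96, 16]
Step 1: min=16 at 4
  Swap: [16, 85, 29, 96, 57]

After 1 step: [16, 85, 29, 96, 57]


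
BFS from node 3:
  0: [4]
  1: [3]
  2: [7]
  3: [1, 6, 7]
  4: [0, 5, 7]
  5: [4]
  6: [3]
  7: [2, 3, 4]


Visit 3, enqueue [1, 6, 7]
Visit 1, enqueue []
Visit 6, enqueue []
Visit 7, enqueue [2, 4]
Visit 2, enqueue []
Visit 4, enqueue [0, 5]
Visit 0, enqueue []
Visit 5, enqueue []

BFS order: [3, 1, 6, 7, 2, 4, 0, 5]


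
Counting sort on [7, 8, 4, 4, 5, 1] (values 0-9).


Input: [7, 8, 4, 4, 5, 1]
Counts: [0, 1, 0, 0, 2, 1, 0, 1, 1, 0]

Sorted: [1, 4, 4, 5, 7, 8]


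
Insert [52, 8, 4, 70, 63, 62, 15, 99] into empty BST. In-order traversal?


Insert 52: root
Insert 8: L from 52
Insert 4: L from 52 -> L from 8
Insert 70: R from 52
Insert 63: R from 52 -> L from 70
Insert 62: R from 52 -> L from 70 -> L from 63
Insert 15: L from 52 -> R from 8
Insert 99: R from 52 -> R from 70

In-order: [4, 8, 15, 52, 62, 63, 70, 99]


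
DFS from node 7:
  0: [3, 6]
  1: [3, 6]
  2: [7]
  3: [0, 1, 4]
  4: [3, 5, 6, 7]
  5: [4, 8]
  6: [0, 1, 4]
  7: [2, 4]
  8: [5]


Visit 7, push [4, 2]
Visit 2, push []
Visit 4, push [6, 5, 3]
Visit 3, push [1, 0]
Visit 0, push [6]
Visit 6, push [1]
Visit 1, push []
Visit 5, push [8]
Visit 8, push []

DFS order: [7, 2, 4, 3, 0, 6, 1, 5, 8]


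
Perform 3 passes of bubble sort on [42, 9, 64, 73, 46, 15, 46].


Initial: [42, 9, 64, 73, 46, 15, 46]
Pass 1: [9, 42, 64, 46, 15, 46, 73] (4 swaps)
Pass 2: [9, 42, 46, 15, 46, 64, 73] (3 swaps)
Pass 3: [9, 42, 15, 46, 46, 64, 73] (1 swaps)

After 3 passes: [9, 42, 15, 46, 46, 64, 73]


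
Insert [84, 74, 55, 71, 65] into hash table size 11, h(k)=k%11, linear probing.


Insert 84: h=7 -> slot 7
Insert 74: h=8 -> slot 8
Insert 55: h=0 -> slot 0
Insert 71: h=5 -> slot 5
Insert 65: h=10 -> slot 10

Table: [55, None, None, None, None, 71, None, 84, 74, None, 65]


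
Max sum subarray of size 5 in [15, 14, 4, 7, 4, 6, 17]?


[0:5]: 44
[1:6]: 35
[2:7]: 38

Max: 44 at [0:5]


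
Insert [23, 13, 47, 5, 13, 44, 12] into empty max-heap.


Insert 23: [23]
Insert 13: [23, 13]
Insert 47: [47, 13, 23]
Insert 5: [47, 13, 23, 5]
Insert 13: [47, 13, 23, 5, 13]
Insert 44: [47, 13, 44, 5, 13, 23]
Insert 12: [47, 13, 44, 5, 13, 23, 12]

Final heap: [47, 13, 44, 5, 13, 23, 12]


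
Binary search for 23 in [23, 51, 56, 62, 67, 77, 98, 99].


Step 1: lo=0, hi=7, mid=3, val=62
Step 2: lo=0, hi=2, mid=1, val=51
Step 3: lo=0, hi=0, mid=0, val=23

Found at index 0


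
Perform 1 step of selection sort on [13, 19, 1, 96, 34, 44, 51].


Initial: [13, 19, 1, 96, 34, 44, 51]
Step 1: min=1 at 2
  Swap: [1, 19, 13, 96, 34, 44, 51]

After 1 step: [1, 19, 13, 96, 34, 44, 51]


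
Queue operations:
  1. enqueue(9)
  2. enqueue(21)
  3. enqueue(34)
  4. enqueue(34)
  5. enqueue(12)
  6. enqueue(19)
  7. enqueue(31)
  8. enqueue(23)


enqueue(9) -> [9]
enqueue(21) -> [9, 21]
enqueue(34) -> [9, 21, 34]
enqueue(34) -> [9, 21, 34, 34]
enqueue(12) -> [9, 21, 34, 34, 12]
enqueue(19) -> [9, 21, 34, 34, 12, 19]
enqueue(31) -> [9, 21, 34, 34, 12, 19, 31]
enqueue(23) -> [9, 21, 34, 34, 12, 19, 31, 23]

Final queue: [9, 21, 34, 34, 12, 19, 31, 23]


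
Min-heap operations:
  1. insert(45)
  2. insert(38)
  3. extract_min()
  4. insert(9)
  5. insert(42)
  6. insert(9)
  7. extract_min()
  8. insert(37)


insert(45) -> [45]
insert(38) -> [38, 45]
extract_min()->38, [45]
insert(9) -> [9, 45]
insert(42) -> [9, 45, 42]
insert(9) -> [9, 9, 42, 45]
extract_min()->9, [9, 45, 42]
insert(37) -> [9, 37, 42, 45]

Final heap: [9, 37, 42, 45]


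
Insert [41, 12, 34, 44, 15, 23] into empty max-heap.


Insert 41: [41]
Insert 12: [41, 12]
Insert 34: [41, 12, 34]
Insert 44: [44, 41, 34, 12]
Insert 15: [44, 41, 34, 12, 15]
Insert 23: [44, 41, 34, 12, 15, 23]

Final heap: [44, 41, 34, 12, 15, 23]


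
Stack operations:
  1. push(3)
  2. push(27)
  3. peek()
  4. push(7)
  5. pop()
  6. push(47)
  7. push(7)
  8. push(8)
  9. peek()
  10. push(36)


push(3) -> [3]
push(27) -> [3, 27]
peek()->27
push(7) -> [3, 27, 7]
pop()->7, [3, 27]
push(47) -> [3, 27, 47]
push(7) -> [3, 27, 47, 7]
push(8) -> [3, 27, 47, 7, 8]
peek()->8
push(36) -> [3, 27, 47, 7, 8, 36]

Final stack: [3, 27, 47, 7, 8, 36]


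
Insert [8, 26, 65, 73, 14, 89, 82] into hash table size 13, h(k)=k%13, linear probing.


Insert 8: h=8 -> slot 8
Insert 26: h=0 -> slot 0
Insert 65: h=0, 1 probes -> slot 1
Insert 73: h=8, 1 probes -> slot 9
Insert 14: h=1, 1 probes -> slot 2
Insert 89: h=11 -> slot 11
Insert 82: h=4 -> slot 4

Table: [26, 65, 14, None, 82, None, None, None, 8, 73, None, 89, None]


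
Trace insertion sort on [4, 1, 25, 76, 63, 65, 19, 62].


Initial: [4, 1, 25, 76, 63, 65, 19, 62]
Insert 1: [1, 4, 25, 76, 63, 65, 19, 62]
Insert 25: [1, 4, 25, 76, 63, 65, 19, 62]
Insert 76: [1, 4, 25, 76, 63, 65, 19, 62]
Insert 63: [1, 4, 25, 63, 76, 65, 19, 62]
Insert 65: [1, 4, 25, 63, 65, 76, 19, 62]
Insert 19: [1, 4, 19, 25, 63, 65, 76, 62]
Insert 62: [1, 4, 19, 25, 62, 63, 65, 76]

Sorted: [1, 4, 19, 25, 62, 63, 65, 76]


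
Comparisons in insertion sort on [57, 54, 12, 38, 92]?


Algorithm: insertion sort
Input: [57, 54, 12, 38, 92]
Sorted: [12, 38, 54, 57, 92]

7


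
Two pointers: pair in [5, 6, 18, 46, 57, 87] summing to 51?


lo=0(5)+hi=5(87)=92
lo=0(5)+hi=4(57)=62
lo=0(5)+hi=3(46)=51

Yes: 5+46=51


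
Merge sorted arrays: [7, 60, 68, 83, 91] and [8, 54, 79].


Take 7 from A
Take 8 from B
Take 54 from B
Take 60 from A
Take 68 from A
Take 79 from B

Merged: [7, 8, 54, 60, 68, 79, 83, 91]


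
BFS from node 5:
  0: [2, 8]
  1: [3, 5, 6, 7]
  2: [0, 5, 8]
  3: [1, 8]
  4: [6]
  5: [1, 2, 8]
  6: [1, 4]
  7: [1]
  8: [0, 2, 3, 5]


Visit 5, enqueue [1, 2, 8]
Visit 1, enqueue [3, 6, 7]
Visit 2, enqueue [0]
Visit 8, enqueue []
Visit 3, enqueue []
Visit 6, enqueue [4]
Visit 7, enqueue []
Visit 0, enqueue []
Visit 4, enqueue []

BFS order: [5, 1, 2, 8, 3, 6, 7, 0, 4]


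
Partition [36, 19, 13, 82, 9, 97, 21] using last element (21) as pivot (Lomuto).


Pivot: 21
  19 <= 21: swap -> [19, 36, 13, 82, 9, 97, 21]
  13 <= 21: swap -> [19, 13, 36, 82, 9, 97, 21]
  9 <= 21: swap -> [19, 13, 9, 82, 36, 97, 21]
Place pivot at 3: [19, 13, 9, 21, 36, 97, 82]

Partitioned: [19, 13, 9, 21, 36, 97, 82]


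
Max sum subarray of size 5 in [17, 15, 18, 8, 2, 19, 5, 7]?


[0:5]: 60
[1:6]: 62
[2:7]: 52
[3:8]: 41

Max: 62 at [1:6]


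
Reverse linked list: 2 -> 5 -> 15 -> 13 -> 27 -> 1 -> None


Step 1: curr=2, set curr.next=prev(None) | reversed so far: 2
Step 2: curr=5, set curr.next=prev(2) | reversed so far: 5 -> 2
Step 3: curr=15, set curr.next=prev(5) | reversed so far: 15 -> 5 -> 2
Step 4: curr=13, set curr.next=prev(15) | reversed so far: 13 -> 15 -> 5 -> 2
Step 5: curr=27, set curr.next=prev(13) | reversed so far: 27 -> 13 -> 15 -> 5 -> 2
Step 6: curr=1, set curr.next=prev(27) | reversed so far: 1 -> 27 -> 13 -> 15 -> 5 -> 2

1 -> 27 -> 13 -> 15 -> 5 -> 2 -> None


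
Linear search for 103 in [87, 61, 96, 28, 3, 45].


i=0: 87!=103
i=1: 61!=103
i=2: 96!=103
i=3: 28!=103
i=4: 3!=103
i=5: 45!=103

Not found, 6 comps


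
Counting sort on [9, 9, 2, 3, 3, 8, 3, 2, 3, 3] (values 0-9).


Input: [9, 9, 2, 3, 3, 8, 3, 2, 3, 3]
Counts: [0, 0, 2, 5, 0, 0, 0, 0, 1, 2]

Sorted: [2, 2, 3, 3, 3, 3, 3, 8, 9, 9]


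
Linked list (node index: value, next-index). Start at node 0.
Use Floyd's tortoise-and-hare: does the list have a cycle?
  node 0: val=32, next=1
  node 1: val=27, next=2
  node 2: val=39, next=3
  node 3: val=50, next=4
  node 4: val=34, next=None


Floyd's tortoise (slow, +1) and hare (fast, +2):
  init: slow=0, fast=0
  step 1: slow=1, fast=2
  step 2: slow=2, fast=4
  step 3: fast -> None, no cycle

Cycle: no


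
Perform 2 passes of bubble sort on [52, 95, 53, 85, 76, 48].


Initial: [52, 95, 53, 85, 76, 48]
Pass 1: [52, 53, 85, 76, 48, 95] (4 swaps)
Pass 2: [52, 53, 76, 48, 85, 95] (2 swaps)

After 2 passes: [52, 53, 76, 48, 85, 95]


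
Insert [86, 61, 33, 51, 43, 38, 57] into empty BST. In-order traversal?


Insert 86: root
Insert 61: L from 86
Insert 33: L from 86 -> L from 61
Insert 51: L from 86 -> L from 61 -> R from 33
Insert 43: L from 86 -> L from 61 -> R from 33 -> L from 51
Insert 38: L from 86 -> L from 61 -> R from 33 -> L from 51 -> L from 43
Insert 57: L from 86 -> L from 61 -> R from 33 -> R from 51

In-order: [33, 38, 43, 51, 57, 61, 86]


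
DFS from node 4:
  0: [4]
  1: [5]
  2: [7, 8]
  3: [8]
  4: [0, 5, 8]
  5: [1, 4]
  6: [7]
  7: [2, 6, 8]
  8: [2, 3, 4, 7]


Visit 4, push [8, 5, 0]
Visit 0, push []
Visit 5, push [1]
Visit 1, push []
Visit 8, push [7, 3, 2]
Visit 2, push [7]
Visit 7, push [6]
Visit 6, push []
Visit 3, push []

DFS order: [4, 0, 5, 1, 8, 2, 7, 6, 3]


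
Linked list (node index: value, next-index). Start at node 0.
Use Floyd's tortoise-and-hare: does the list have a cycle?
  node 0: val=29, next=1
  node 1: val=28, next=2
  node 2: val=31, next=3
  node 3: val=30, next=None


Floyd's tortoise (slow, +1) and hare (fast, +2):
  init: slow=0, fast=0
  step 1: slow=1, fast=2
  step 2: fast 2->3->None, no cycle

Cycle: no


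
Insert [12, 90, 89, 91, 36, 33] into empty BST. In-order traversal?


Insert 12: root
Insert 90: R from 12
Insert 89: R from 12 -> L from 90
Insert 91: R from 12 -> R from 90
Insert 36: R from 12 -> L from 90 -> L from 89
Insert 33: R from 12 -> L from 90 -> L from 89 -> L from 36

In-order: [12, 33, 36, 89, 90, 91]


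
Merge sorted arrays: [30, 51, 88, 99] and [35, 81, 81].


Take 30 from A
Take 35 from B
Take 51 from A
Take 81 from B
Take 81 from B

Merged: [30, 35, 51, 81, 81, 88, 99]


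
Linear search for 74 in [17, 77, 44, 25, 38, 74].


i=0: 17!=74
i=1: 77!=74
i=2: 44!=74
i=3: 25!=74
i=4: 38!=74
i=5: 74==74 found!

Found at 5, 6 comps


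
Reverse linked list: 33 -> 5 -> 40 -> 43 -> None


Step 1: curr=33, set curr.next=prev(None) | reversed so far: 33
Step 2: curr=5, set curr.next=prev(33) | reversed so far: 5 -> 33
Step 3: curr=40, set curr.next=prev(5) | reversed so far: 40 -> 5 -> 33
Step 4: curr=43, set curr.next=prev(40) | reversed so far: 43 -> 40 -> 5 -> 33

43 -> 40 -> 5 -> 33 -> None


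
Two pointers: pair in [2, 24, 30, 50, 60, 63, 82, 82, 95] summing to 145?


lo=0(2)+hi=8(95)=97
lo=1(24)+hi=8(95)=119
lo=2(30)+hi=8(95)=125
lo=3(50)+hi=8(95)=145

Yes: 50+95=145


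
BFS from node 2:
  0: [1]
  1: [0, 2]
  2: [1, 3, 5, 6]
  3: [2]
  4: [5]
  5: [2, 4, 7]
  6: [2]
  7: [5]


Visit 2, enqueue [1, 3, 5, 6]
Visit 1, enqueue [0]
Visit 3, enqueue []
Visit 5, enqueue [4, 7]
Visit 6, enqueue []
Visit 0, enqueue []
Visit 4, enqueue []
Visit 7, enqueue []

BFS order: [2, 1, 3, 5, 6, 0, 4, 7]


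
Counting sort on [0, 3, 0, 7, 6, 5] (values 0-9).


Input: [0, 3, 0, 7, 6, 5]
Counts: [2, 0, 0, 1, 0, 1, 1, 1, 0, 0]

Sorted: [0, 0, 3, 5, 6, 7]


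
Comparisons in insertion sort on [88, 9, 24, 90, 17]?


Algorithm: insertion sort
Input: [88, 9, 24, 90, 17]
Sorted: [9, 17, 24, 88, 90]

8


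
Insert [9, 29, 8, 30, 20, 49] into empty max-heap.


Insert 9: [9]
Insert 29: [29, 9]
Insert 8: [29, 9, 8]
Insert 30: [30, 29, 8, 9]
Insert 20: [30, 29, 8, 9, 20]
Insert 49: [49, 29, 30, 9, 20, 8]

Final heap: [49, 29, 30, 9, 20, 8]


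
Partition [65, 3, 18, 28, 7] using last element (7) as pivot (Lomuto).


Pivot: 7
  3 <= 7: swap -> [3, 65, 18, 28, 7]
Place pivot at 1: [3, 7, 18, 28, 65]

Partitioned: [3, 7, 18, 28, 65]


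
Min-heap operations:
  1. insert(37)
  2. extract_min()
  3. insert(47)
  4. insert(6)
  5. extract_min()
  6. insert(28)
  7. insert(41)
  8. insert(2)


insert(37) -> [37]
extract_min()->37, []
insert(47) -> [47]
insert(6) -> [6, 47]
extract_min()->6, [47]
insert(28) -> [28, 47]
insert(41) -> [28, 47, 41]
insert(2) -> [2, 28, 41, 47]

Final heap: [2, 28, 41, 47]


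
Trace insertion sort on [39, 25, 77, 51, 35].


Initial: [39, 25, 77, 51, 35]
Insert 25: [25, 39, 77, 51, 35]
Insert 77: [25, 39, 77, 51, 35]
Insert 51: [25, 39, 51, 77, 35]
Insert 35: [25, 35, 39, 51, 77]

Sorted: [25, 35, 39, 51, 77]


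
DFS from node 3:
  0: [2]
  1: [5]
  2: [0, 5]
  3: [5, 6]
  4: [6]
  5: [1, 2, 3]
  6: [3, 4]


Visit 3, push [6, 5]
Visit 5, push [2, 1]
Visit 1, push []
Visit 2, push [0]
Visit 0, push []
Visit 6, push [4]
Visit 4, push []

DFS order: [3, 5, 1, 2, 0, 6, 4]


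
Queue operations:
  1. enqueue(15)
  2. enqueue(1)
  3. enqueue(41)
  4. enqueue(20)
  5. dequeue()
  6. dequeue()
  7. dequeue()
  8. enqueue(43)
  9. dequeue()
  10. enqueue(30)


enqueue(15) -> [15]
enqueue(1) -> [15, 1]
enqueue(41) -> [15, 1, 41]
enqueue(20) -> [15, 1, 41, 20]
dequeue()->15, [1, 41, 20]
dequeue()->1, [41, 20]
dequeue()->41, [20]
enqueue(43) -> [20, 43]
dequeue()->20, [43]
enqueue(30) -> [43, 30]

Final queue: [43, 30]


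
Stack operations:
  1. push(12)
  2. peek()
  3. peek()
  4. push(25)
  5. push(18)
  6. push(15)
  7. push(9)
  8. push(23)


push(12) -> [12]
peek()->12
peek()->12
push(25) -> [12, 25]
push(18) -> [12, 25, 18]
push(15) -> [12, 25, 18, 15]
push(9) -> [12, 25, 18, 15, 9]
push(23) -> [12, 25, 18, 15, 9, 23]

Final stack: [12, 25, 18, 15, 9, 23]


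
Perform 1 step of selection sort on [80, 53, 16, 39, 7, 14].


Initial: [80, 53, 16, 39, 7, 14]
Step 1: min=7 at 4
  Swap: [7, 53, 16, 39, 80, 14]

After 1 step: [7, 53, 16, 39, 80, 14]


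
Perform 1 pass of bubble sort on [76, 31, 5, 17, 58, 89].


Initial: [76, 31, 5, 17, 58, 89]
Pass 1: [31, 5, 17, 58, 76, 89] (4 swaps)

After 1 pass: [31, 5, 17, 58, 76, 89]


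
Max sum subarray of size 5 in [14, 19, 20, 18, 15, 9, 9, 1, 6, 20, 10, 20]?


[0:5]: 86
[1:6]: 81
[2:7]: 71
[3:8]: 52
[4:9]: 40
[5:10]: 45
[6:11]: 46
[7:12]: 57

Max: 86 at [0:5]


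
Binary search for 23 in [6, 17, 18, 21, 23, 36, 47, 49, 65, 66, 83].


Step 1: lo=0, hi=10, mid=5, val=36
Step 2: lo=0, hi=4, mid=2, val=18
Step 3: lo=3, hi=4, mid=3, val=21
Step 4: lo=4, hi=4, mid=4, val=23

Found at index 4


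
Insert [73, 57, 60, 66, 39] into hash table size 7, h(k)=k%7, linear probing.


Insert 73: h=3 -> slot 3
Insert 57: h=1 -> slot 1
Insert 60: h=4 -> slot 4
Insert 66: h=3, 2 probes -> slot 5
Insert 39: h=4, 2 probes -> slot 6

Table: [None, 57, None, 73, 60, 66, 39]


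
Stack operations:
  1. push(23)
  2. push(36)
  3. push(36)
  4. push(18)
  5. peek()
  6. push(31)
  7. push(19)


push(23) -> [23]
push(36) -> [23, 36]
push(36) -> [23, 36, 36]
push(18) -> [23, 36, 36, 18]
peek()->18
push(31) -> [23, 36, 36, 18, 31]
push(19) -> [23, 36, 36, 18, 31, 19]

Final stack: [23, 36, 36, 18, 31, 19]


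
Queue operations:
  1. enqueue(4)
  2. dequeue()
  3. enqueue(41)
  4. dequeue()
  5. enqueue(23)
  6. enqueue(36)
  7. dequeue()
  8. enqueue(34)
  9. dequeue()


enqueue(4) -> [4]
dequeue()->4, []
enqueue(41) -> [41]
dequeue()->41, []
enqueue(23) -> [23]
enqueue(36) -> [23, 36]
dequeue()->23, [36]
enqueue(34) -> [36, 34]
dequeue()->36, [34]

Final queue: [34]


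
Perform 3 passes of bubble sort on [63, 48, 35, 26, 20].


Initial: [63, 48, 35, 26, 20]
Pass 1: [48, 35, 26, 20, 63] (4 swaps)
Pass 2: [35, 26, 20, 48, 63] (3 swaps)
Pass 3: [26, 20, 35, 48, 63] (2 swaps)

After 3 passes: [26, 20, 35, 48, 63]


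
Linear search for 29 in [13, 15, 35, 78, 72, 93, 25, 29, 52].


i=0: 13!=29
i=1: 15!=29
i=2: 35!=29
i=3: 78!=29
i=4: 72!=29
i=5: 93!=29
i=6: 25!=29
i=7: 29==29 found!

Found at 7, 8 comps


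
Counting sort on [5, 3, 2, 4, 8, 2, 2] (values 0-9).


Input: [5, 3, 2, 4, 8, 2, 2]
Counts: [0, 0, 3, 1, 1, 1, 0, 0, 1, 0]

Sorted: [2, 2, 2, 3, 4, 5, 8]


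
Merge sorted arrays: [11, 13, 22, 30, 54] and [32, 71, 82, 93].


Take 11 from A
Take 13 from A
Take 22 from A
Take 30 from A
Take 32 from B
Take 54 from A

Merged: [11, 13, 22, 30, 32, 54, 71, 82, 93]


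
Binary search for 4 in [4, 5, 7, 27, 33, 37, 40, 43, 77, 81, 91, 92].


Step 1: lo=0, hi=11, mid=5, val=37
Step 2: lo=0, hi=4, mid=2, val=7
Step 3: lo=0, hi=1, mid=0, val=4

Found at index 0


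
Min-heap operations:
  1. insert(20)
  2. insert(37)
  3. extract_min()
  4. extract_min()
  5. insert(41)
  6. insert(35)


insert(20) -> [20]
insert(37) -> [20, 37]
extract_min()->20, [37]
extract_min()->37, []
insert(41) -> [41]
insert(35) -> [35, 41]

Final heap: [35, 41]


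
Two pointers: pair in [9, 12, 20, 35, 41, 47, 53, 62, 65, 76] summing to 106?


lo=0(9)+hi=9(76)=85
lo=1(12)+hi=9(76)=88
lo=2(20)+hi=9(76)=96
lo=3(35)+hi=9(76)=111
lo=3(35)+hi=8(65)=100
lo=4(41)+hi=8(65)=106

Yes: 41+65=106


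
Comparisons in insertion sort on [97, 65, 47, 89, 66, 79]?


Algorithm: insertion sort
Input: [97, 65, 47, 89, 66, 79]
Sorted: [47, 65, 66, 79, 89, 97]

11
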